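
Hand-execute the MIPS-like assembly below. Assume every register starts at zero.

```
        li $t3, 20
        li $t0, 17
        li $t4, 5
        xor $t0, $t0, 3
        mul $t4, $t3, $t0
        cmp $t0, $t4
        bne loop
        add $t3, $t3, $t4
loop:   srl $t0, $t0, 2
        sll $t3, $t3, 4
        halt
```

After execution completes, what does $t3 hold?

320

$t3=20
$t0=17
$t4=5
$t0=17^3=18
$t4=20*18=360
cmp $t0, $t4  (cmp 18,360)
bne loop: taken
$t0=18>>2=4
$t3=20<<4=320
halt.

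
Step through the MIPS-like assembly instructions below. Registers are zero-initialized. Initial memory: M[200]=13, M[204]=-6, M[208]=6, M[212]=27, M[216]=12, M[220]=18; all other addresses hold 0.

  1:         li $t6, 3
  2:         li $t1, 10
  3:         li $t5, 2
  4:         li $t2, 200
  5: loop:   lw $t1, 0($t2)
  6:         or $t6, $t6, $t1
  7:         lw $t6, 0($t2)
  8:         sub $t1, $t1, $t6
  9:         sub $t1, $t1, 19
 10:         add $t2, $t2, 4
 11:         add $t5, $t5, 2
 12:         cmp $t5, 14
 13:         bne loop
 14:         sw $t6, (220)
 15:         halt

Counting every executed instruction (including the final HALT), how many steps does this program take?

60

li $t6, 3 → $t6=3
li $t1, 10 → $t1=10
li $t5, 2 → $t5=2
li $t2, 200 → $t2=200
lw $t1, 0($t2) → $t1=M[200]=13
or $t6, $t6, $t1 → $t6=3|13=15
lw $t6, 0($t2) → $t6=M[200]=13
sub $t1, $t1, $t6 → $t1=13-13=0
sub $t1, $t1, 19 → $t1=0-19=-19
add $t2, $t2, 4 → $t2=200+4=204
add $t5, $t5, 2 → $t5=2+2=4
cmp $t5, 14  (cmp 4,14)
bne loop: taken
lw $t1, 0($t2) → $t1=M[204]=-6
or $t6, $t6, $t1 → $t6=13|(-6)=-1
lw $t6, 0($t2) → $t6=M[204]=-6
sub $t1, $t1, $t6 → $t1=(-6)-(-6)=0
sub $t1, $t1, 19 → $t1=0-19=-19
add $t2, $t2, 4 → $t2=204+4=208
add $t5, $t5, 2 → $t5=4+2=6
cmp $t5, 14  (cmp 6,14)
bne loop: taken
lw $t1, 0($t2) → $t1=M[208]=6
or $t6, $t6, $t1 → $t6=(-6)|6=-2
lw $t6, 0($t2) → $t6=M[208]=6
sub $t1, $t1, $t6 → $t1=6-6=0
sub $t1, $t1, 19 → $t1=0-19=-19
add $t2, $t2, 4 → $t2=208+4=212
add $t5, $t5, 2 → $t5=6+2=8
cmp $t5, 14  (cmp 8,14)
bne loop: taken
lw $t1, 0($t2) → $t1=M[212]=27
or $t6, $t6, $t1 → $t6=6|27=31
lw $t6, 0($t2) → $t6=M[212]=27
sub $t1, $t1, $t6 → $t1=27-27=0
sub $t1, $t1, 19 → $t1=0-19=-19
add $t2, $t2, 4 → $t2=212+4=216
add $t5, $t5, 2 → $t5=8+2=10
cmp $t5, 14  (cmp 10,14)
bne loop: taken
lw $t1, 0($t2) → $t1=M[216]=12
or $t6, $t6, $t1 → $t6=27|12=31
lw $t6, 0($t2) → $t6=M[216]=12
sub $t1, $t1, $t6 → $t1=12-12=0
sub $t1, $t1, 19 → $t1=0-19=-19
add $t2, $t2, 4 → $t2=216+4=220
add $t5, $t5, 2 → $t5=10+2=12
cmp $t5, 14  (cmp 12,14)
bne loop: taken
lw $t1, 0($t2) → $t1=M[220]=18
or $t6, $t6, $t1 → $t6=12|18=30
lw $t6, 0($t2) → $t6=M[220]=18
sub $t1, $t1, $t6 → $t1=18-18=0
sub $t1, $t1, 19 → $t1=0-19=-19
add $t2, $t2, 4 → $t2=220+4=224
add $t5, $t5, 2 → $t5=12+2=14
cmp $t5, 14  (cmp 14,14)
bne loop: not taken
sw $t6, (220) → M[220]=18
halt.
Total executed instructions: 60.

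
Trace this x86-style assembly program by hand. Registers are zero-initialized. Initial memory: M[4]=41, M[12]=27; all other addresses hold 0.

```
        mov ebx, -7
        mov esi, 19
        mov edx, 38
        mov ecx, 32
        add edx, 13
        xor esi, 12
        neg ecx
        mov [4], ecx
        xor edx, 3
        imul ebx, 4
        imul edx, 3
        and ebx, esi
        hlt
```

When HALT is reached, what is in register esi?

31

after mov ebx, -7: ebx=-7
after mov esi, 19: esi=19
after mov edx, 38: edx=38
after mov ecx, 32: ecx=32
after add edx, 13: edx=38+13=51
after xor esi, 12: esi=19^12=31
after neg ecx: ecx=-(32)=-32
mov [4], ecx → M[4]=-32
after xor edx, 3: edx=51^3=48
after imul ebx, 4: ebx=(-7)*4=-28
after imul edx, 3: edx=48*3=144
after and ebx, esi: ebx=(-28)&31=4
halt.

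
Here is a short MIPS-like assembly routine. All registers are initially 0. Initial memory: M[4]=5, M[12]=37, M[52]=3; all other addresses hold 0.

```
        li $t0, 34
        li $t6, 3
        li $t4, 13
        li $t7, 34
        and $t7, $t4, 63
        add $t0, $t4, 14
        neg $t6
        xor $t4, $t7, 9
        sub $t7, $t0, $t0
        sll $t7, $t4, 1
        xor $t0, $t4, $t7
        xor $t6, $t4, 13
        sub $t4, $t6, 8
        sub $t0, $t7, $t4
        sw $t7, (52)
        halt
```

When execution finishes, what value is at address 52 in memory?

8

after li $t0, 34: $t0=34
after li $t6, 3: $t6=3
after li $t4, 13: $t4=13
after li $t7, 34: $t7=34
after and $t7, $t4, 63: $t7=13&63=13
after add $t0, $t4, 14: $t0=13+14=27
after neg $t6: $t6=-(3)=-3
after xor $t4, $t7, 9: $t4=13^9=4
after sub $t7, $t0, $t0: $t7=27-27=0
after sll $t7, $t4, 1: $t7=4<<1=8
after xor $t0, $t4, $t7: $t0=4^8=12
after xor $t6, $t4, 13: $t6=4^13=9
after sub $t4, $t6, 8: $t4=9-8=1
after sub $t0, $t7, $t4: $t0=8-1=7
sw $t7, (52) → M[52]=8
halt.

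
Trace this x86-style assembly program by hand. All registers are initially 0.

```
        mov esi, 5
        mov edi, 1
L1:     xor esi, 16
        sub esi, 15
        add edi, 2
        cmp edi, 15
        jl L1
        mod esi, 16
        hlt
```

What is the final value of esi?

mov esi, 5 → esi=5
mov edi, 1 → edi=1
xor esi, 16 → esi=5^16=21
sub esi, 15 → esi=21-15=6
add edi, 2 → edi=1+2=3
cmp edi, 15  (cmp 3,15)
jl L1: taken
xor esi, 16 → esi=6^16=22
sub esi, 15 → esi=22-15=7
add edi, 2 → edi=3+2=5
cmp edi, 15  (cmp 5,15)
jl L1: taken
xor esi, 16 → esi=7^16=23
sub esi, 15 → esi=23-15=8
add edi, 2 → edi=5+2=7
cmp edi, 15  (cmp 7,15)
jl L1: taken
xor esi, 16 → esi=8^16=24
sub esi, 15 → esi=24-15=9
add edi, 2 → edi=7+2=9
cmp edi, 15  (cmp 9,15)
jl L1: taken
xor esi, 16 → esi=9^16=25
sub esi, 15 → esi=25-15=10
add edi, 2 → edi=9+2=11
cmp edi, 15  (cmp 11,15)
jl L1: taken
xor esi, 16 → esi=10^16=26
sub esi, 15 → esi=26-15=11
add edi, 2 → edi=11+2=13
cmp edi, 15  (cmp 13,15)
jl L1: taken
xor esi, 16 → esi=11^16=27
sub esi, 15 → esi=27-15=12
add edi, 2 → edi=13+2=15
cmp edi, 15  (cmp 15,15)
jl L1: not taken
mod esi, 16 → esi=12%16=12
halt.

12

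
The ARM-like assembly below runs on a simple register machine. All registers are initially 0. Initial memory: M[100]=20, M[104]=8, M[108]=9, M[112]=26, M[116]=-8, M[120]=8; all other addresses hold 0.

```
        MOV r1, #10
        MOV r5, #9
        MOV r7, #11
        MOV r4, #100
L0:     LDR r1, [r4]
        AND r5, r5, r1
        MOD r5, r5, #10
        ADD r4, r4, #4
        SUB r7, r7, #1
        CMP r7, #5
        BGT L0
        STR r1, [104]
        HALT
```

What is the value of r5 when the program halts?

0

after MOV r1, #10: r1=10
after MOV r5, #9: r5=9
after MOV r7, #11: r7=11
after MOV r4, #100: r4=100
after LDR r1, [r4]: r1=M[100]=20
after AND r5, r5, r1: r5=9&20=0
after MOD r5, r5, #10: r5=0%10=0
after ADD r4, r4, #4: r4=100+4=104
after SUB r7, r7, #1: r7=11-1=10
CMP r7, #5  (cmp 10,5)
BGT L0: taken
after LDR r1, [r4]: r1=M[104]=8
after AND r5, r5, r1: r5=0&8=0
after MOD r5, r5, #10: r5=0%10=0
after ADD r4, r4, #4: r4=104+4=108
after SUB r7, r7, #1: r7=10-1=9
CMP r7, #5  (cmp 9,5)
BGT L0: taken
after LDR r1, [r4]: r1=M[108]=9
after AND r5, r5, r1: r5=0&9=0
after MOD r5, r5, #10: r5=0%10=0
after ADD r4, r4, #4: r4=108+4=112
after SUB r7, r7, #1: r7=9-1=8
CMP r7, #5  (cmp 8,5)
BGT L0: taken
after LDR r1, [r4]: r1=M[112]=26
after AND r5, r5, r1: r5=0&26=0
after MOD r5, r5, #10: r5=0%10=0
after ADD r4, r4, #4: r4=112+4=116
after SUB r7, r7, #1: r7=8-1=7
CMP r7, #5  (cmp 7,5)
BGT L0: taken
after LDR r1, [r4]: r1=M[116]=-8
after AND r5, r5, r1: r5=0&(-8)=0
after MOD r5, r5, #10: r5=0%10=0
after ADD r4, r4, #4: r4=116+4=120
after SUB r7, r7, #1: r7=7-1=6
CMP r7, #5  (cmp 6,5)
BGT L0: taken
after LDR r1, [r4]: r1=M[120]=8
after AND r5, r5, r1: r5=0&8=0
after MOD r5, r5, #10: r5=0%10=0
after ADD r4, r4, #4: r4=120+4=124
after SUB r7, r7, #1: r7=6-1=5
CMP r7, #5  (cmp 5,5)
BGT L0: not taken
STR r1, [104] → M[104]=8
halt.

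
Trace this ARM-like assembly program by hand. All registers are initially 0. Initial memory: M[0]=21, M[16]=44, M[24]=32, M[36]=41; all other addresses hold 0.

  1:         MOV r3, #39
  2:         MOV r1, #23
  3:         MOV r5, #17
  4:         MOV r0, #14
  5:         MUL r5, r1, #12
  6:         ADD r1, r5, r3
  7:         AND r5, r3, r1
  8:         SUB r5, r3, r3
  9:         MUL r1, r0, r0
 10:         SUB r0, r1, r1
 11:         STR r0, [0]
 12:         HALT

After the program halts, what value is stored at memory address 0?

0

r3=39
r1=23
r5=17
r0=14
r5=23*12=276
r1=276+39=315
r5=39&315=35
r5=39-39=0
r1=14*14=196
r0=196-196=0
STR r0, [0] → M[0]=0
halt.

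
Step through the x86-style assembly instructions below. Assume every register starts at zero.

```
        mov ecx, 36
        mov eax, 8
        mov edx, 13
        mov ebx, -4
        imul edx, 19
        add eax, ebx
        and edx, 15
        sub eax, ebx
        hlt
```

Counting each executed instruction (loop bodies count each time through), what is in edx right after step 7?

mov ecx, 36 → ecx=36
mov eax, 8 → eax=8
mov edx, 13 → edx=13
mov ebx, -4 → ebx=-4
imul edx, 19 → edx=13*19=247
add eax, ebx → eax=8+(-4)=4
and edx, 15 → edx=247&15=7
After step 7: edx = 7.

7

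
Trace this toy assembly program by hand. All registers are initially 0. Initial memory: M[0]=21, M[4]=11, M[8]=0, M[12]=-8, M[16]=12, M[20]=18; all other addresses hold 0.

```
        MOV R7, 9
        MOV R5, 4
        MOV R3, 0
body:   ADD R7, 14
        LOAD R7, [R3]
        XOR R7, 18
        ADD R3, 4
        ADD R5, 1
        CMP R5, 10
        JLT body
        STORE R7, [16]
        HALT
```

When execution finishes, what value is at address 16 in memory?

MOV R7, 9 → R7=9
MOV R5, 4 → R5=4
MOV R3, 0 → R3=0
ADD R7, 14 → R7=9+14=23
LOAD R7, [R3] → R7=M[0]=21
XOR R7, 18 → R7=21^18=7
ADD R3, 4 → R3=0+4=4
ADD R5, 1 → R5=4+1=5
CMP R5, 10  (cmp 5,10)
JLT body: taken
ADD R7, 14 → R7=7+14=21
LOAD R7, [R3] → R7=M[4]=11
XOR R7, 18 → R7=11^18=25
ADD R3, 4 → R3=4+4=8
ADD R5, 1 → R5=5+1=6
CMP R5, 10  (cmp 6,10)
JLT body: taken
ADD R7, 14 → R7=25+14=39
LOAD R7, [R3] → R7=M[8]=0
XOR R7, 18 → R7=0^18=18
ADD R3, 4 → R3=8+4=12
ADD R5, 1 → R5=6+1=7
CMP R5, 10  (cmp 7,10)
JLT body: taken
ADD R7, 14 → R7=18+14=32
LOAD R7, [R3] → R7=M[12]=-8
XOR R7, 18 → R7=(-8)^18=-22
ADD R3, 4 → R3=12+4=16
ADD R5, 1 → R5=7+1=8
CMP R5, 10  (cmp 8,10)
JLT body: taken
ADD R7, 14 → R7=(-22)+14=-8
LOAD R7, [R3] → R7=M[16]=12
XOR R7, 18 → R7=12^18=30
ADD R3, 4 → R3=16+4=20
ADD R5, 1 → R5=8+1=9
CMP R5, 10  (cmp 9,10)
JLT body: taken
ADD R7, 14 → R7=30+14=44
LOAD R7, [R3] → R7=M[20]=18
XOR R7, 18 → R7=18^18=0
ADD R3, 4 → R3=20+4=24
ADD R5, 1 → R5=9+1=10
CMP R5, 10  (cmp 10,10)
JLT body: not taken
STORE R7, [16] → M[16]=0
halt.

0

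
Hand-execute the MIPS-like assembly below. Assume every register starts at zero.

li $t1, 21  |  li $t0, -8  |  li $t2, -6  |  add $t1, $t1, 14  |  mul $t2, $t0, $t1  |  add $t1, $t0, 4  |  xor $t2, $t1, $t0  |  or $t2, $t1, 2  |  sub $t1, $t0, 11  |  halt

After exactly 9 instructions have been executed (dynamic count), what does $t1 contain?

li $t1, 21 → $t1=21
li $t0, -8 → $t0=-8
li $t2, -6 → $t2=-6
add $t1, $t1, 14 → $t1=21+14=35
mul $t2, $t0, $t1 → $t2=(-8)*35=-280
add $t1, $t0, 4 → $t1=(-8)+4=-4
xor $t2, $t1, $t0 → $t2=(-4)^(-8)=4
or $t2, $t1, 2 → $t2=(-4)|2=-2
sub $t1, $t0, 11 → $t1=(-8)-11=-19
After step 9: $t1 = -19.

-19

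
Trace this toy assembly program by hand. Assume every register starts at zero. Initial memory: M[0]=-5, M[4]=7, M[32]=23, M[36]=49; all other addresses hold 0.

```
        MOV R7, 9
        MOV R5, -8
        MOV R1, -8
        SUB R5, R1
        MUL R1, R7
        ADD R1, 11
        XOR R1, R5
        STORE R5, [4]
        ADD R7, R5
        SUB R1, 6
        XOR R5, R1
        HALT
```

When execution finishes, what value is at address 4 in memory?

R7=9
R5=-8
R1=-8
R5=(-8)-(-8)=0
R1=(-8)*9=-72
R1=(-72)+11=-61
R1=(-61)^0=-61
STORE R5, [4] → M[4]=0
R7=9+0=9
R1=(-61)-6=-67
R5=0^(-67)=-67
halt.

0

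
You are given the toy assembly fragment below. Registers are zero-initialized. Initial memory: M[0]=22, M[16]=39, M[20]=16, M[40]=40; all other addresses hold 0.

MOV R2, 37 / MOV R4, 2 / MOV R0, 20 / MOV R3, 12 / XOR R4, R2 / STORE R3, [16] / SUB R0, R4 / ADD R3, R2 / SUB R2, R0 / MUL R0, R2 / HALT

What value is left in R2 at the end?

after MOV R2, 37: R2=37
after MOV R4, 2: R4=2
after MOV R0, 20: R0=20
after MOV R3, 12: R3=12
after XOR R4, R2: R4=2^37=39
STORE R3, [16] → M[16]=12
after SUB R0, R4: R0=20-39=-19
after ADD R3, R2: R3=12+37=49
after SUB R2, R0: R2=37-(-19)=56
after MUL R0, R2: R0=(-19)*56=-1064
halt.

56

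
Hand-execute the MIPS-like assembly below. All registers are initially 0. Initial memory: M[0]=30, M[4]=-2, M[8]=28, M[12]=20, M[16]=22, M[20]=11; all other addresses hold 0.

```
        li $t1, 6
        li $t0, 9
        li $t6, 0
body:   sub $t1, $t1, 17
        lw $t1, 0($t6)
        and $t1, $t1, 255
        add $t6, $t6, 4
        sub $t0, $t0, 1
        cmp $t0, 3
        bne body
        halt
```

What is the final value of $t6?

24

$t1=6
$t0=9
$t6=0
$t1=6-17=-11
$t1=M[0]=30
$t1=30&255=30
$t6=0+4=4
$t0=9-1=8
cmp $t0, 3  (cmp 8,3)
bne body: taken
$t1=30-17=13
$t1=M[4]=-2
$t1=(-2)&255=254
$t6=4+4=8
$t0=8-1=7
cmp $t0, 3  (cmp 7,3)
bne body: taken
$t1=254-17=237
$t1=M[8]=28
$t1=28&255=28
$t6=8+4=12
$t0=7-1=6
cmp $t0, 3  (cmp 6,3)
bne body: taken
$t1=28-17=11
$t1=M[12]=20
$t1=20&255=20
$t6=12+4=16
$t0=6-1=5
cmp $t0, 3  (cmp 5,3)
bne body: taken
$t1=20-17=3
$t1=M[16]=22
$t1=22&255=22
$t6=16+4=20
$t0=5-1=4
cmp $t0, 3  (cmp 4,3)
bne body: taken
$t1=22-17=5
$t1=M[20]=11
$t1=11&255=11
$t6=20+4=24
$t0=4-1=3
cmp $t0, 3  (cmp 3,3)
bne body: not taken
halt.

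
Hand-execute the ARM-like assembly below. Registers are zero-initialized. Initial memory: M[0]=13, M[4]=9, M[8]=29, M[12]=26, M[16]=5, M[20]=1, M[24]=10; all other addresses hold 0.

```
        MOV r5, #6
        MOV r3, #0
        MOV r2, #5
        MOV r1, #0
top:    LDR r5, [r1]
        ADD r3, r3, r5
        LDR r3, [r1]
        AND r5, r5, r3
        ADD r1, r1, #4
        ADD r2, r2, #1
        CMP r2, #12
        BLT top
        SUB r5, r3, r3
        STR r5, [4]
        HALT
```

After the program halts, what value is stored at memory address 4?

0

after MOV r5, #6: r5=6
after MOV r3, #0: r3=0
after MOV r2, #5: r2=5
after MOV r1, #0: r1=0
after LDR r5, [r1]: r5=M[0]=13
after ADD r3, r3, r5: r3=0+13=13
after LDR r3, [r1]: r3=M[0]=13
after AND r5, r5, r3: r5=13&13=13
after ADD r1, r1, #4: r1=0+4=4
after ADD r2, r2, #1: r2=5+1=6
CMP r2, #12  (cmp 6,12)
BLT top: taken
after LDR r5, [r1]: r5=M[4]=9
after ADD r3, r3, r5: r3=13+9=22
after LDR r3, [r1]: r3=M[4]=9
after AND r5, r5, r3: r5=9&9=9
after ADD r1, r1, #4: r1=4+4=8
after ADD r2, r2, #1: r2=6+1=7
CMP r2, #12  (cmp 7,12)
BLT top: taken
after LDR r5, [r1]: r5=M[8]=29
after ADD r3, r3, r5: r3=9+29=38
after LDR r3, [r1]: r3=M[8]=29
after AND r5, r5, r3: r5=29&29=29
after ADD r1, r1, #4: r1=8+4=12
after ADD r2, r2, #1: r2=7+1=8
CMP r2, #12  (cmp 8,12)
BLT top: taken
after LDR r5, [r1]: r5=M[12]=26
after ADD r3, r3, r5: r3=29+26=55
after LDR r3, [r1]: r3=M[12]=26
after AND r5, r5, r3: r5=26&26=26
after ADD r1, r1, #4: r1=12+4=16
after ADD r2, r2, #1: r2=8+1=9
CMP r2, #12  (cmp 9,12)
BLT top: taken
after LDR r5, [r1]: r5=M[16]=5
after ADD r3, r3, r5: r3=26+5=31
after LDR r3, [r1]: r3=M[16]=5
after AND r5, r5, r3: r5=5&5=5
after ADD r1, r1, #4: r1=16+4=20
after ADD r2, r2, #1: r2=9+1=10
CMP r2, #12  (cmp 10,12)
BLT top: taken
after LDR r5, [r1]: r5=M[20]=1
after ADD r3, r3, r5: r3=5+1=6
after LDR r3, [r1]: r3=M[20]=1
after AND r5, r5, r3: r5=1&1=1
after ADD r1, r1, #4: r1=20+4=24
after ADD r2, r2, #1: r2=10+1=11
CMP r2, #12  (cmp 11,12)
BLT top: taken
after LDR r5, [r1]: r5=M[24]=10
after ADD r3, r3, r5: r3=1+10=11
after LDR r3, [r1]: r3=M[24]=10
after AND r5, r5, r3: r5=10&10=10
after ADD r1, r1, #4: r1=24+4=28
after ADD r2, r2, #1: r2=11+1=12
CMP r2, #12  (cmp 12,12)
BLT top: not taken
after SUB r5, r3, r3: r5=10-10=0
STR r5, [4] → M[4]=0
halt.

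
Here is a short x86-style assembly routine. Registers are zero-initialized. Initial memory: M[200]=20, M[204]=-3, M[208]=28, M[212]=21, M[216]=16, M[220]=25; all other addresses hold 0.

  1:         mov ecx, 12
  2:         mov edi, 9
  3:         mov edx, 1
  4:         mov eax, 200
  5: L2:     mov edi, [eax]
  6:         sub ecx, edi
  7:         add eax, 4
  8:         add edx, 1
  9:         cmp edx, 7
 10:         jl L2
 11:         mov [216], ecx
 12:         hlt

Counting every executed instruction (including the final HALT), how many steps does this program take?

42

after mov ecx, 12: ecx=12
after mov edi, 9: edi=9
after mov edx, 1: edx=1
after mov eax, 200: eax=200
after mov edi, [eax]: edi=M[200]=20
after sub ecx, edi: ecx=12-20=-8
after add eax, 4: eax=200+4=204
after add edx, 1: edx=1+1=2
cmp edx, 7  (cmp 2,7)
jl L2: taken
after mov edi, [eax]: edi=M[204]=-3
after sub ecx, edi: ecx=(-8)-(-3)=-5
after add eax, 4: eax=204+4=208
after add edx, 1: edx=2+1=3
cmp edx, 7  (cmp 3,7)
jl L2: taken
after mov edi, [eax]: edi=M[208]=28
after sub ecx, edi: ecx=(-5)-28=-33
after add eax, 4: eax=208+4=212
after add edx, 1: edx=3+1=4
cmp edx, 7  (cmp 4,7)
jl L2: taken
after mov edi, [eax]: edi=M[212]=21
after sub ecx, edi: ecx=(-33)-21=-54
after add eax, 4: eax=212+4=216
after add edx, 1: edx=4+1=5
cmp edx, 7  (cmp 5,7)
jl L2: taken
after mov edi, [eax]: edi=M[216]=16
after sub ecx, edi: ecx=(-54)-16=-70
after add eax, 4: eax=216+4=220
after add edx, 1: edx=5+1=6
cmp edx, 7  (cmp 6,7)
jl L2: taken
after mov edi, [eax]: edi=M[220]=25
after sub ecx, edi: ecx=(-70)-25=-95
after add eax, 4: eax=220+4=224
after add edx, 1: edx=6+1=7
cmp edx, 7  (cmp 7,7)
jl L2: not taken
mov [216], ecx → M[216]=-95
halt.
Total executed instructions: 42.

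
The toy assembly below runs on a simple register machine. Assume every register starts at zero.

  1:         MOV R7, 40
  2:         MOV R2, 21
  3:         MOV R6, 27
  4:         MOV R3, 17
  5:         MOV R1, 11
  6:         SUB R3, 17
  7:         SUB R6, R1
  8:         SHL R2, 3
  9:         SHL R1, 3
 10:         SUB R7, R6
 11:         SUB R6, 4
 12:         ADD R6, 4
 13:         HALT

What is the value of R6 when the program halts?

16

R7=40
R2=21
R6=27
R3=17
R1=11
R3=17-17=0
R6=27-11=16
R2=21<<3=168
R1=11<<3=88
R7=40-16=24
R6=16-4=12
R6=12+4=16
halt.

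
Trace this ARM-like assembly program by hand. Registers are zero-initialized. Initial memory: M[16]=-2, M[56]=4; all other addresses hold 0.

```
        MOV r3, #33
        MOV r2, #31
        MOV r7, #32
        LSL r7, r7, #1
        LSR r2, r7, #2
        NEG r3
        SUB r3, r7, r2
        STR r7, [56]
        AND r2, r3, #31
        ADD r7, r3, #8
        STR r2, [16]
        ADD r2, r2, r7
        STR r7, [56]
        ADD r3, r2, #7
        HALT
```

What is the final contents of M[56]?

MOV r3, #33 → r3=33
MOV r2, #31 → r2=31
MOV r7, #32 → r7=32
LSL r7, r7, #1 → r7=32<<1=64
LSR r2, r7, #2 → r2=64>>2=16
NEG r3 → r3=-(33)=-33
SUB r3, r7, r2 → r3=64-16=48
STR r7, [56] → M[56]=64
AND r2, r3, #31 → r2=48&31=16
ADD r7, r3, #8 → r7=48+8=56
STR r2, [16] → M[16]=16
ADD r2, r2, r7 → r2=16+56=72
STR r7, [56] → M[56]=56
ADD r3, r2, #7 → r3=72+7=79
halt.

56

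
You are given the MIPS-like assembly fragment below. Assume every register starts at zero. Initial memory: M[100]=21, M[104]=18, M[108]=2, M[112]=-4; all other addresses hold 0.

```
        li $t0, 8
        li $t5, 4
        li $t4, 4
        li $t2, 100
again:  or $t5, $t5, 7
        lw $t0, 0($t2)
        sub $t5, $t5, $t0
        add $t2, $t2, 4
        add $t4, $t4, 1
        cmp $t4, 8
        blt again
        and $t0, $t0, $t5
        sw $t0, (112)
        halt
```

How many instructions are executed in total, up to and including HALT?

li $t0, 8 → $t0=8
li $t5, 4 → $t5=4
li $t4, 4 → $t4=4
li $t2, 100 → $t2=100
or $t5, $t5, 7 → $t5=4|7=7
lw $t0, 0($t2) → $t0=M[100]=21
sub $t5, $t5, $t0 → $t5=7-21=-14
add $t2, $t2, 4 → $t2=100+4=104
add $t4, $t4, 1 → $t4=4+1=5
cmp $t4, 8  (cmp 5,8)
blt again: taken
or $t5, $t5, 7 → $t5=(-14)|7=-9
lw $t0, 0($t2) → $t0=M[104]=18
sub $t5, $t5, $t0 → $t5=(-9)-18=-27
add $t2, $t2, 4 → $t2=104+4=108
add $t4, $t4, 1 → $t4=5+1=6
cmp $t4, 8  (cmp 6,8)
blt again: taken
or $t5, $t5, 7 → $t5=(-27)|7=-25
lw $t0, 0($t2) → $t0=M[108]=2
sub $t5, $t5, $t0 → $t5=(-25)-2=-27
add $t2, $t2, 4 → $t2=108+4=112
add $t4, $t4, 1 → $t4=6+1=7
cmp $t4, 8  (cmp 7,8)
blt again: taken
or $t5, $t5, 7 → $t5=(-27)|7=-25
lw $t0, 0($t2) → $t0=M[112]=-4
sub $t5, $t5, $t0 → $t5=(-25)-(-4)=-21
add $t2, $t2, 4 → $t2=112+4=116
add $t4, $t4, 1 → $t4=7+1=8
cmp $t4, 8  (cmp 8,8)
blt again: not taken
and $t0, $t0, $t5 → $t0=(-4)&(-21)=-24
sw $t0, (112) → M[112]=-24
halt.
Total executed instructions: 35.

35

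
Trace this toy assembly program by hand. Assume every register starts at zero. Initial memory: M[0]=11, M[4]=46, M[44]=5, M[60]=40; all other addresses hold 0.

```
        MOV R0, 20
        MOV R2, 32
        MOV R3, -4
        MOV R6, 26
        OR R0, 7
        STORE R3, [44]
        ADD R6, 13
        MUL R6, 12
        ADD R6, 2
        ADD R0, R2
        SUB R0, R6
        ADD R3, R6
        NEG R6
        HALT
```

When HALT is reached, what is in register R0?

R0=20
R2=32
R3=-4
R6=26
R0=20|7=23
STORE R3, [44] → M[44]=-4
R6=26+13=39
R6=39*12=468
R6=468+2=470
R0=23+32=55
R0=55-470=-415
R3=(-4)+470=466
R6=-(470)=-470
halt.

-415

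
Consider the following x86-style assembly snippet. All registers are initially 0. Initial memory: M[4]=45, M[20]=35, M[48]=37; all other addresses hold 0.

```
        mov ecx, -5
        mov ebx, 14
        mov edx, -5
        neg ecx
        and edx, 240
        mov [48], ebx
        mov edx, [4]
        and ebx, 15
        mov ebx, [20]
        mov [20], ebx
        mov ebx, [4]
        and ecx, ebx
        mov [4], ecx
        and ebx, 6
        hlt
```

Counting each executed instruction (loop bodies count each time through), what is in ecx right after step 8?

ecx=-5
ebx=14
edx=-5
ecx=-(-5)=5
edx=(-5)&240=240
mov [48], ebx → M[48]=14
edx=M[4]=45
ebx=14&15=14
After step 8: ecx = 5.

5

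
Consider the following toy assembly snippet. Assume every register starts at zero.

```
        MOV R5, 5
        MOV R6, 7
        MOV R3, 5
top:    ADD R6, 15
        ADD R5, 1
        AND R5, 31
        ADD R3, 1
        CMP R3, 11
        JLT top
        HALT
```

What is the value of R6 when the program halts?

after MOV R5, 5: R5=5
after MOV R6, 7: R6=7
after MOV R3, 5: R3=5
after ADD R6, 15: R6=7+15=22
after ADD R5, 1: R5=5+1=6
after AND R5, 31: R5=6&31=6
after ADD R3, 1: R3=5+1=6
CMP R3, 11  (cmp 6,11)
JLT top: taken
after ADD R6, 15: R6=22+15=37
after ADD R5, 1: R5=6+1=7
after AND R5, 31: R5=7&31=7
after ADD R3, 1: R3=6+1=7
CMP R3, 11  (cmp 7,11)
JLT top: taken
after ADD R6, 15: R6=37+15=52
after ADD R5, 1: R5=7+1=8
after AND R5, 31: R5=8&31=8
after ADD R3, 1: R3=7+1=8
CMP R3, 11  (cmp 8,11)
JLT top: taken
after ADD R6, 15: R6=52+15=67
after ADD R5, 1: R5=8+1=9
after AND R5, 31: R5=9&31=9
after ADD R3, 1: R3=8+1=9
CMP R3, 11  (cmp 9,11)
JLT top: taken
after ADD R6, 15: R6=67+15=82
after ADD R5, 1: R5=9+1=10
after AND R5, 31: R5=10&31=10
after ADD R3, 1: R3=9+1=10
CMP R3, 11  (cmp 10,11)
JLT top: taken
after ADD R6, 15: R6=82+15=97
after ADD R5, 1: R5=10+1=11
after AND R5, 31: R5=11&31=11
after ADD R3, 1: R3=10+1=11
CMP R3, 11  (cmp 11,11)
JLT top: not taken
halt.

97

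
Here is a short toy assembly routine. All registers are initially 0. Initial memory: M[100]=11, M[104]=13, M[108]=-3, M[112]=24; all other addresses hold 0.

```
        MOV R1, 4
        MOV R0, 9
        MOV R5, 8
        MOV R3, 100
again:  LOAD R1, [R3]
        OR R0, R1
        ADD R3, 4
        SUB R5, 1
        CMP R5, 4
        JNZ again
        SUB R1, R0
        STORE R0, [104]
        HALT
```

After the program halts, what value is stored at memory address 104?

R1=4
R0=9
R5=8
R3=100
R1=M[100]=11
R0=9|11=11
R3=100+4=104
R5=8-1=7
CMP R5, 4  (cmp 7,4)
JNZ again: taken
R1=M[104]=13
R0=11|13=15
R3=104+4=108
R5=7-1=6
CMP R5, 4  (cmp 6,4)
JNZ again: taken
R1=M[108]=-3
R0=15|(-3)=-1
R3=108+4=112
R5=6-1=5
CMP R5, 4  (cmp 5,4)
JNZ again: taken
R1=M[112]=24
R0=(-1)|24=-1
R3=112+4=116
R5=5-1=4
CMP R5, 4  (cmp 4,4)
JNZ again: not taken
R1=24-(-1)=25
STORE R0, [104] → M[104]=-1
halt.

-1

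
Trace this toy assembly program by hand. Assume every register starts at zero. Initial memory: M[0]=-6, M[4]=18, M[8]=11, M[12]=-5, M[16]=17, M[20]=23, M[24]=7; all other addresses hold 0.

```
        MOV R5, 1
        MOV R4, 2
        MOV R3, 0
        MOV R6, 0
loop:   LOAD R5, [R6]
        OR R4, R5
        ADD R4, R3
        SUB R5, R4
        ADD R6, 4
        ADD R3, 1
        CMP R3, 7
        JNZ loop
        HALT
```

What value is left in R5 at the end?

MOV R5, 1 → R5=1
MOV R4, 2 → R4=2
MOV R3, 0 → R3=0
MOV R6, 0 → R6=0
LOAD R5, [R6] → R5=M[0]=-6
OR R4, R5 → R4=2|(-6)=-6
ADD R4, R3 → R4=(-6)+0=-6
SUB R5, R4 → R5=(-6)-(-6)=0
ADD R6, 4 → R6=0+4=4
ADD R3, 1 → R3=0+1=1
CMP R3, 7  (cmp 1,7)
JNZ loop: taken
LOAD R5, [R6] → R5=M[4]=18
OR R4, R5 → R4=(-6)|18=-6
ADD R4, R3 → R4=(-6)+1=-5
SUB R5, R4 → R5=18-(-5)=23
ADD R6, 4 → R6=4+4=8
ADD R3, 1 → R3=1+1=2
CMP R3, 7  (cmp 2,7)
JNZ loop: taken
LOAD R5, [R6] → R5=M[8]=11
OR R4, R5 → R4=(-5)|11=-5
ADD R4, R3 → R4=(-5)+2=-3
SUB R5, R4 → R5=11-(-3)=14
ADD R6, 4 → R6=8+4=12
ADD R3, 1 → R3=2+1=3
CMP R3, 7  (cmp 3,7)
JNZ loop: taken
LOAD R5, [R6] → R5=M[12]=-5
OR R4, R5 → R4=(-3)|(-5)=-1
ADD R4, R3 → R4=(-1)+3=2
SUB R5, R4 → R5=(-5)-2=-7
ADD R6, 4 → R6=12+4=16
ADD R3, 1 → R3=3+1=4
CMP R3, 7  (cmp 4,7)
JNZ loop: taken
LOAD R5, [R6] → R5=M[16]=17
OR R4, R5 → R4=2|17=19
ADD R4, R3 → R4=19+4=23
SUB R5, R4 → R5=17-23=-6
ADD R6, 4 → R6=16+4=20
ADD R3, 1 → R3=4+1=5
CMP R3, 7  (cmp 5,7)
JNZ loop: taken
LOAD R5, [R6] → R5=M[20]=23
OR R4, R5 → R4=23|23=23
ADD R4, R3 → R4=23+5=28
SUB R5, R4 → R5=23-28=-5
ADD R6, 4 → R6=20+4=24
ADD R3, 1 → R3=5+1=6
CMP R3, 7  (cmp 6,7)
JNZ loop: taken
LOAD R5, [R6] → R5=M[24]=7
OR R4, R5 → R4=28|7=31
ADD R4, R3 → R4=31+6=37
SUB R5, R4 → R5=7-37=-30
ADD R6, 4 → R6=24+4=28
ADD R3, 1 → R3=6+1=7
CMP R3, 7  (cmp 7,7)
JNZ loop: not taken
halt.

-30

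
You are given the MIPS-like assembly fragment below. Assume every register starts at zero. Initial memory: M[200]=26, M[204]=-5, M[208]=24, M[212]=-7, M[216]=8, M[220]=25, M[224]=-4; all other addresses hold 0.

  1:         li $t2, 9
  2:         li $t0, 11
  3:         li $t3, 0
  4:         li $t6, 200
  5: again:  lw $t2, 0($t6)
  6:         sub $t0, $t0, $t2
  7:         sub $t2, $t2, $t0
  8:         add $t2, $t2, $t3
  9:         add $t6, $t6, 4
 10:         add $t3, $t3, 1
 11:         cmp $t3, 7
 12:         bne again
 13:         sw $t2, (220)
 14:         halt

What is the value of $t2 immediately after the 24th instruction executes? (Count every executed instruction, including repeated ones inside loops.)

60

after li $t2, 9: $t2=9
after li $t0, 11: $t0=11
after li $t3, 0: $t3=0
after li $t6, 200: $t6=200
after lw $t2, 0($t6): $t2=M[200]=26
after sub $t0, $t0, $t2: $t0=11-26=-15
after sub $t2, $t2, $t0: $t2=26-(-15)=41
after add $t2, $t2, $t3: $t2=41+0=41
after add $t6, $t6, 4: $t6=200+4=204
after add $t3, $t3, 1: $t3=0+1=1
cmp $t3, 7  (cmp 1,7)
bne again: taken
after lw $t2, 0($t6): $t2=M[204]=-5
after sub $t0, $t0, $t2: $t0=(-15)-(-5)=-10
after sub $t2, $t2, $t0: $t2=(-5)-(-10)=5
after add $t2, $t2, $t3: $t2=5+1=6
after add $t6, $t6, 4: $t6=204+4=208
after add $t3, $t3, 1: $t3=1+1=2
cmp $t3, 7  (cmp 2,7)
bne again: taken
after lw $t2, 0($t6): $t2=M[208]=24
after sub $t0, $t0, $t2: $t0=(-10)-24=-34
after sub $t2, $t2, $t0: $t2=24-(-34)=58
after add $t2, $t2, $t3: $t2=58+2=60
After step 24: $t2 = 60.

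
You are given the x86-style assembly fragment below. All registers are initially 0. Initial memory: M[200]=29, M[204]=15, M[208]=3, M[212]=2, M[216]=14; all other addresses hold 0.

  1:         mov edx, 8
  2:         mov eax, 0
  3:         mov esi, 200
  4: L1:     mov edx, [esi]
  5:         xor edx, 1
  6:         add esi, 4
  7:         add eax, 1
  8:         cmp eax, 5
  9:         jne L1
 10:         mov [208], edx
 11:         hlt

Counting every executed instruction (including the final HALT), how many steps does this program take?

35

edx=8
eax=0
esi=200
edx=M[200]=29
edx=29^1=28
esi=200+4=204
eax=0+1=1
cmp eax, 5  (cmp 1,5)
jne L1: taken
edx=M[204]=15
edx=15^1=14
esi=204+4=208
eax=1+1=2
cmp eax, 5  (cmp 2,5)
jne L1: taken
edx=M[208]=3
edx=3^1=2
esi=208+4=212
eax=2+1=3
cmp eax, 5  (cmp 3,5)
jne L1: taken
edx=M[212]=2
edx=2^1=3
esi=212+4=216
eax=3+1=4
cmp eax, 5  (cmp 4,5)
jne L1: taken
edx=M[216]=14
edx=14^1=15
esi=216+4=220
eax=4+1=5
cmp eax, 5  (cmp 5,5)
jne L1: not taken
mov [208], edx → M[208]=15
halt.
Total executed instructions: 35.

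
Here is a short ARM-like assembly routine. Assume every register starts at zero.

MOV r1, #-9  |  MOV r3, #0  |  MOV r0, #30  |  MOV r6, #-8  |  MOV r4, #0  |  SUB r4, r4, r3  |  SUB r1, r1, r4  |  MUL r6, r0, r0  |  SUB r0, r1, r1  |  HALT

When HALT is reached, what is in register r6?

900

r1=-9
r3=0
r0=30
r6=-8
r4=0
r4=0-0=0
r1=(-9)-0=-9
r6=30*30=900
r0=(-9)-(-9)=0
halt.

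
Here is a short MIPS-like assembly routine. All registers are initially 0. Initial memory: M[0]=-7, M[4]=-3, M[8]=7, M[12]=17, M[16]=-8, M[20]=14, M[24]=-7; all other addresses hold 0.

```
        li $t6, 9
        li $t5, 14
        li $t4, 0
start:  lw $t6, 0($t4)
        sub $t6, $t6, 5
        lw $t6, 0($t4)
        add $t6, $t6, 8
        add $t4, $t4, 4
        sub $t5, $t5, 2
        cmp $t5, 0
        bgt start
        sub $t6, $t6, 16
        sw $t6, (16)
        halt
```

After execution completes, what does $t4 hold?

28

after li $t6, 9: $t6=9
after li $t5, 14: $t5=14
after li $t4, 0: $t4=0
after lw $t6, 0($t4): $t6=M[0]=-7
after sub $t6, $t6, 5: $t6=(-7)-5=-12
after lw $t6, 0($t4): $t6=M[0]=-7
after add $t6, $t6, 8: $t6=(-7)+8=1
after add $t4, $t4, 4: $t4=0+4=4
after sub $t5, $t5, 2: $t5=14-2=12
cmp $t5, 0  (cmp 12,0)
bgt start: taken
after lw $t6, 0($t4): $t6=M[4]=-3
after sub $t6, $t6, 5: $t6=(-3)-5=-8
after lw $t6, 0($t4): $t6=M[4]=-3
after add $t6, $t6, 8: $t6=(-3)+8=5
after add $t4, $t4, 4: $t4=4+4=8
after sub $t5, $t5, 2: $t5=12-2=10
cmp $t5, 0  (cmp 10,0)
bgt start: taken
after lw $t6, 0($t4): $t6=M[8]=7
after sub $t6, $t6, 5: $t6=7-5=2
after lw $t6, 0($t4): $t6=M[8]=7
after add $t6, $t6, 8: $t6=7+8=15
after add $t4, $t4, 4: $t4=8+4=12
after sub $t5, $t5, 2: $t5=10-2=8
cmp $t5, 0  (cmp 8,0)
bgt start: taken
after lw $t6, 0($t4): $t6=M[12]=17
after sub $t6, $t6, 5: $t6=17-5=12
after lw $t6, 0($t4): $t6=M[12]=17
after add $t6, $t6, 8: $t6=17+8=25
after add $t4, $t4, 4: $t4=12+4=16
after sub $t5, $t5, 2: $t5=8-2=6
cmp $t5, 0  (cmp 6,0)
bgt start: taken
after lw $t6, 0($t4): $t6=M[16]=-8
after sub $t6, $t6, 5: $t6=(-8)-5=-13
after lw $t6, 0($t4): $t6=M[16]=-8
after add $t6, $t6, 8: $t6=(-8)+8=0
after add $t4, $t4, 4: $t4=16+4=20
after sub $t5, $t5, 2: $t5=6-2=4
cmp $t5, 0  (cmp 4,0)
bgt start: taken
after lw $t6, 0($t4): $t6=M[20]=14
after sub $t6, $t6, 5: $t6=14-5=9
after lw $t6, 0($t4): $t6=M[20]=14
after add $t6, $t6, 8: $t6=14+8=22
after add $t4, $t4, 4: $t4=20+4=24
after sub $t5, $t5, 2: $t5=4-2=2
cmp $t5, 0  (cmp 2,0)
bgt start: taken
after lw $t6, 0($t4): $t6=M[24]=-7
after sub $t6, $t6, 5: $t6=(-7)-5=-12
after lw $t6, 0($t4): $t6=M[24]=-7
after add $t6, $t6, 8: $t6=(-7)+8=1
after add $t4, $t4, 4: $t4=24+4=28
after sub $t5, $t5, 2: $t5=2-2=0
cmp $t5, 0  (cmp 0,0)
bgt start: not taken
after sub $t6, $t6, 16: $t6=1-16=-15
sw $t6, (16) → M[16]=-15
halt.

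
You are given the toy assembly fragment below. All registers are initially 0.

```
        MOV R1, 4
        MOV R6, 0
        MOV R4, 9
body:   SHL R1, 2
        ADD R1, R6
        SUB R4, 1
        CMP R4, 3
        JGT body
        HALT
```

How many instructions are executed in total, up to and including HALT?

34

after MOV R1, 4: R1=4
after MOV R6, 0: R6=0
after MOV R4, 9: R4=9
after SHL R1, 2: R1=4<<2=16
after ADD R1, R6: R1=16+0=16
after SUB R4, 1: R4=9-1=8
CMP R4, 3  (cmp 8,3)
JGT body: taken
after SHL R1, 2: R1=16<<2=64
after ADD R1, R6: R1=64+0=64
after SUB R4, 1: R4=8-1=7
CMP R4, 3  (cmp 7,3)
JGT body: taken
after SHL R1, 2: R1=64<<2=256
after ADD R1, R6: R1=256+0=256
after SUB R4, 1: R4=7-1=6
CMP R4, 3  (cmp 6,3)
JGT body: taken
after SHL R1, 2: R1=256<<2=1024
after ADD R1, R6: R1=1024+0=1024
after SUB R4, 1: R4=6-1=5
CMP R4, 3  (cmp 5,3)
JGT body: taken
after SHL R1, 2: R1=1024<<2=4096
after ADD R1, R6: R1=4096+0=4096
after SUB R4, 1: R4=5-1=4
CMP R4, 3  (cmp 4,3)
JGT body: taken
after SHL R1, 2: R1=4096<<2=16384
after ADD R1, R6: R1=16384+0=16384
after SUB R4, 1: R4=4-1=3
CMP R4, 3  (cmp 3,3)
JGT body: not taken
halt.
Total executed instructions: 34.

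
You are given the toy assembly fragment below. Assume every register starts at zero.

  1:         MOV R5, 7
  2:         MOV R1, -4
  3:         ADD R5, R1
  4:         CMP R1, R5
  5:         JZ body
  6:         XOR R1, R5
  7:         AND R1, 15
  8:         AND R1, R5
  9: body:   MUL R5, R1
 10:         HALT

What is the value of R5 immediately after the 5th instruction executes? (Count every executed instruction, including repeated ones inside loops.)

3

R5=7
R1=-4
R5=7+(-4)=3
CMP R1, R5  (cmp -4,3)
JZ body: not taken
After step 5: R5 = 3.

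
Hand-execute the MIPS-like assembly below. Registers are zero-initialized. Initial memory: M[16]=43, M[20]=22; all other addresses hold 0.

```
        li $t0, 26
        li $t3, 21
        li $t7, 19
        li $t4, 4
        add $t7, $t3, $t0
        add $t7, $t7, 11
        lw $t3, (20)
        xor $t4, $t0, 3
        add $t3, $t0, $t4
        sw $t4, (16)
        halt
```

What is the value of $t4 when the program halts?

25

li $t0, 26 → $t0=26
li $t3, 21 → $t3=21
li $t7, 19 → $t7=19
li $t4, 4 → $t4=4
add $t7, $t3, $t0 → $t7=21+26=47
add $t7, $t7, 11 → $t7=47+11=58
lw $t3, (20) → $t3=M[20]=22
xor $t4, $t0, 3 → $t4=26^3=25
add $t3, $t0, $t4 → $t3=26+25=51
sw $t4, (16) → M[16]=25
halt.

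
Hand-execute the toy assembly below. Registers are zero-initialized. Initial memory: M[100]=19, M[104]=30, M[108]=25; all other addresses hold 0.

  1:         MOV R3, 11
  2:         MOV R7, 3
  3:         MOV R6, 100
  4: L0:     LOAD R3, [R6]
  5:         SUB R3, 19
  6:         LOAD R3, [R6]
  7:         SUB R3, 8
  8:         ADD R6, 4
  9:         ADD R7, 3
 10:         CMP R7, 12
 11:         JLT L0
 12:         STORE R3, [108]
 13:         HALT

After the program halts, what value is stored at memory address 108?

17

R3=11
R7=3
R6=100
R3=M[100]=19
R3=19-19=0
R3=M[100]=19
R3=19-8=11
R6=100+4=104
R7=3+3=6
CMP R7, 12  (cmp 6,12)
JLT L0: taken
R3=M[104]=30
R3=30-19=11
R3=M[104]=30
R3=30-8=22
R6=104+4=108
R7=6+3=9
CMP R7, 12  (cmp 9,12)
JLT L0: taken
R3=M[108]=25
R3=25-19=6
R3=M[108]=25
R3=25-8=17
R6=108+4=112
R7=9+3=12
CMP R7, 12  (cmp 12,12)
JLT L0: not taken
STORE R3, [108] → M[108]=17
halt.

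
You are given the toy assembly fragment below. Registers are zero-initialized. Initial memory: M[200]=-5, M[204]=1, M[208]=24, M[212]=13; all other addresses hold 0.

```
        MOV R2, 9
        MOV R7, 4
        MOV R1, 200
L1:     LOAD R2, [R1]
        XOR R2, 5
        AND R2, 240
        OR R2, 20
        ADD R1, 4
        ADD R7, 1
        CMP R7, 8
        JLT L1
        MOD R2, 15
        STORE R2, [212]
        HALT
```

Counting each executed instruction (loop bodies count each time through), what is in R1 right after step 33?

216

R2=9
R7=4
R1=200
R2=M[200]=-5
R2=(-5)^5=-2
R2=(-2)&240=240
R2=240|20=244
R1=200+4=204
R7=4+1=5
CMP R7, 8  (cmp 5,8)
JLT L1: taken
R2=M[204]=1
R2=1^5=4
R2=4&240=0
R2=0|20=20
R1=204+4=208
R7=5+1=6
CMP R7, 8  (cmp 6,8)
JLT L1: taken
R2=M[208]=24
R2=24^5=29
R2=29&240=16
R2=16|20=20
R1=208+4=212
R7=6+1=7
CMP R7, 8  (cmp 7,8)
JLT L1: taken
R2=M[212]=13
R2=13^5=8
R2=8&240=0
R2=0|20=20
R1=212+4=216
R7=7+1=8
After step 33: R1 = 216.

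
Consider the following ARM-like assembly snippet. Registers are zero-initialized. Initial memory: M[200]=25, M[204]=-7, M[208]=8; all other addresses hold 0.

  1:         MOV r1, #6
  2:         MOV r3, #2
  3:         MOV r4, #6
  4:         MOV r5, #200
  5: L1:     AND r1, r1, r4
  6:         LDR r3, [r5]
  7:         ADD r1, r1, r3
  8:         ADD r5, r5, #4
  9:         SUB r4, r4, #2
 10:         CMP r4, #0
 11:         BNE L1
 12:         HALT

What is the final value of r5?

after MOV r1, #6: r1=6
after MOV r3, #2: r3=2
after MOV r4, #6: r4=6
after MOV r5, #200: r5=200
after AND r1, r1, r4: r1=6&6=6
after LDR r3, [r5]: r3=M[200]=25
after ADD r1, r1, r3: r1=6+25=31
after ADD r5, r5, #4: r5=200+4=204
after SUB r4, r4, #2: r4=6-2=4
CMP r4, #0  (cmp 4,0)
BNE L1: taken
after AND r1, r1, r4: r1=31&4=4
after LDR r3, [r5]: r3=M[204]=-7
after ADD r1, r1, r3: r1=4+(-7)=-3
after ADD r5, r5, #4: r5=204+4=208
after SUB r4, r4, #2: r4=4-2=2
CMP r4, #0  (cmp 2,0)
BNE L1: taken
after AND r1, r1, r4: r1=(-3)&2=0
after LDR r3, [r5]: r3=M[208]=8
after ADD r1, r1, r3: r1=0+8=8
after ADD r5, r5, #4: r5=208+4=212
after SUB r4, r4, #2: r4=2-2=0
CMP r4, #0  (cmp 0,0)
BNE L1: not taken
halt.

212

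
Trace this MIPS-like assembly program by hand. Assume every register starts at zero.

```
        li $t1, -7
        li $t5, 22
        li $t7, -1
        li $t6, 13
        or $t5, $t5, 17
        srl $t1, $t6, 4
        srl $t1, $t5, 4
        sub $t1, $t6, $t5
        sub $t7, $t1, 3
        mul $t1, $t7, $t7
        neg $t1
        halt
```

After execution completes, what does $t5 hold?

23

li $t1, -7 → $t1=-7
li $t5, 22 → $t5=22
li $t7, -1 → $t7=-1
li $t6, 13 → $t6=13
or $t5, $t5, 17 → $t5=22|17=23
srl $t1, $t6, 4 → $t1=13>>4=0
srl $t1, $t5, 4 → $t1=23>>4=1
sub $t1, $t6, $t5 → $t1=13-23=-10
sub $t7, $t1, 3 → $t7=(-10)-3=-13
mul $t1, $t7, $t7 → $t1=(-13)*(-13)=169
neg $t1 → $t1=-(169)=-169
halt.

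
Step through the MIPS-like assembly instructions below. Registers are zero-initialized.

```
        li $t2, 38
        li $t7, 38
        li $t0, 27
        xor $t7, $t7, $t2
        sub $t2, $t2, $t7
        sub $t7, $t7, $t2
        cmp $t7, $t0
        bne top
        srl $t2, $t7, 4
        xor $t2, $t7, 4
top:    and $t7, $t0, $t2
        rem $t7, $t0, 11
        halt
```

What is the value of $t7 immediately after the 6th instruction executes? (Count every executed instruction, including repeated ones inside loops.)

$t2=38
$t7=38
$t0=27
$t7=38^38=0
$t2=38-0=38
$t7=0-38=-38
After step 6: $t7 = -38.

-38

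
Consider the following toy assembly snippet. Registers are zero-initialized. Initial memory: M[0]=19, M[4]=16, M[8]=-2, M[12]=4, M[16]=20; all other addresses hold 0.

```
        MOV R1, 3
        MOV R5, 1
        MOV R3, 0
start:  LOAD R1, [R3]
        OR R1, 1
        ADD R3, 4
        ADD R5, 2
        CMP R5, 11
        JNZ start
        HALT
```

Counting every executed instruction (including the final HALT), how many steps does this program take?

34

after MOV R1, 3: R1=3
after MOV R5, 1: R5=1
after MOV R3, 0: R3=0
after LOAD R1, [R3]: R1=M[0]=19
after OR R1, 1: R1=19|1=19
after ADD R3, 4: R3=0+4=4
after ADD R5, 2: R5=1+2=3
CMP R5, 11  (cmp 3,11)
JNZ start: taken
after LOAD R1, [R3]: R1=M[4]=16
after OR R1, 1: R1=16|1=17
after ADD R3, 4: R3=4+4=8
after ADD R5, 2: R5=3+2=5
CMP R5, 11  (cmp 5,11)
JNZ start: taken
after LOAD R1, [R3]: R1=M[8]=-2
after OR R1, 1: R1=(-2)|1=-1
after ADD R3, 4: R3=8+4=12
after ADD R5, 2: R5=5+2=7
CMP R5, 11  (cmp 7,11)
JNZ start: taken
after LOAD R1, [R3]: R1=M[12]=4
after OR R1, 1: R1=4|1=5
after ADD R3, 4: R3=12+4=16
after ADD R5, 2: R5=7+2=9
CMP R5, 11  (cmp 9,11)
JNZ start: taken
after LOAD R1, [R3]: R1=M[16]=20
after OR R1, 1: R1=20|1=21
after ADD R3, 4: R3=16+4=20
after ADD R5, 2: R5=9+2=11
CMP R5, 11  (cmp 11,11)
JNZ start: not taken
halt.
Total executed instructions: 34.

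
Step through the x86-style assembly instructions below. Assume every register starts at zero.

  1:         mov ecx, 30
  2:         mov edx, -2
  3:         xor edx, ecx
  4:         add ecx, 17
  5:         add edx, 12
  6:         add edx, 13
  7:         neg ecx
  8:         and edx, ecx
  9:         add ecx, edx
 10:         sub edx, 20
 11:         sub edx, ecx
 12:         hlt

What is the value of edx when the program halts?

27

ecx=30
edx=-2
edx=(-2)^30=-32
ecx=30+17=47
edx=(-32)+12=-20
edx=(-20)+13=-7
ecx=-(47)=-47
edx=(-7)&(-47)=-47
ecx=(-47)+(-47)=-94
edx=(-47)-20=-67
edx=(-67)-(-94)=27
halt.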